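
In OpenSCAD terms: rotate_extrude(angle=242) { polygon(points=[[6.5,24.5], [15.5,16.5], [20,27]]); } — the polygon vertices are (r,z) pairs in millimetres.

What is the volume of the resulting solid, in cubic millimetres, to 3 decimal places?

Profile (r,z), 3 vertices: (6.5,24.5) (15.5,16.5) (20,27)
edge 0: (6.5,24.5)→(15.5,16.5)  cross = 6.5·16.5 − 15.5·24.5 = -272.5000; (r_i+r_j)·cross = 22·-272.5000 = -5995.0000
edge 1: (15.5,16.5)→(20,27)  cross = 15.5·27 − 20·16.5 = 88.5000; (r_i+r_j)·cross = 35.5·88.5000 = 3141.7500
edge 2: (20,27)→(6.5,24.5)  cross = 20·24.5 − 6.5·27 = 314.5000; (r_i+r_j)·cross = 26.5·314.5000 = 8334.2500
Σcross = 130.5000 → A = |Σcross|/2 = 65.2500 mm²
Σ(r_i+r_j)·cross = 5481.0000 → first moment M = |Σ|/6 = 913.5000
R_c = M/A = 913.5000/65.2500 = 14.0000 mm
θ = 242° = 4.223697 rad
V = θ·R_c·A = 4.223697·14.0000·65.2500 = 3858.347 mm³

Volume = 3858.347 mm³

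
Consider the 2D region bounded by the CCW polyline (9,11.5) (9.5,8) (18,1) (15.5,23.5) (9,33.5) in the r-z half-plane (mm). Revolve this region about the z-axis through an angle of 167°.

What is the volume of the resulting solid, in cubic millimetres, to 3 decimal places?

Volume = 6431.407 mm³

Profile (r,z), 5 vertices: (9,11.5) (9.5,8) (18,1) (15.5,23.5) (9,33.5)
edge 0: (9,11.5)→(9.5,8)  cross = 9·8 − 9.5·11.5 = -37.2500; (r_i+r_j)·cross = 18.5·-37.2500 = -689.1250
edge 1: (9.5,8)→(18,1)  cross = 9.5·1 − 18·8 = -134.5000; (r_i+r_j)·cross = 27.5·-134.5000 = -3698.7500
edge 2: (18,1)→(15.5,23.5)  cross = 18·23.5 − 15.5·1 = 407.5000; (r_i+r_j)·cross = 33.5·407.5000 = 13651.2500
edge 3: (15.5,23.5)→(9,33.5)  cross = 15.5·33.5 − 9·23.5 = 307.7500; (r_i+r_j)·cross = 24.5·307.7500 = 7539.8750
edge 4: (9,33.5)→(9,11.5)  cross = 9·11.5 − 9·33.5 = -198.0000; (r_i+r_j)·cross = 18·-198.0000 = -3564.0000
Σcross = 345.5000 → A = |Σcross|/2 = 172.7500 mm²
Σ(r_i+r_j)·cross = 13239.2500 → first moment M = |Σ|/6 = 2206.5417
R_c = M/A = 2206.5417/172.7500 = 12.7730 mm
θ = 167° = 2.914700 rad
V = θ·R_c·A = 2.914700·12.7730·172.7500 = 6431.407 mm³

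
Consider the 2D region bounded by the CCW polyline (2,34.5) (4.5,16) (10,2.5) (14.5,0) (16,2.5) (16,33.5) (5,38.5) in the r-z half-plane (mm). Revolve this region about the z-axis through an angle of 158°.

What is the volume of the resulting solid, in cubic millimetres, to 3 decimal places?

Volume = 10671.301 mm³

Profile (r,z), 7 vertices: (2,34.5) (4.5,16) (10,2.5) (14.5,0) (16,2.5) (16,33.5) (5,38.5)
edge 0: (2,34.5)→(4.5,16)  cross = 2·16 − 4.5·34.5 = -123.2500; (r_i+r_j)·cross = 6.5·-123.2500 = -801.1250
edge 1: (4.5,16)→(10,2.5)  cross = 4.5·2.5 − 10·16 = -148.7500; (r_i+r_j)·cross = 14.5·-148.7500 = -2156.8750
edge 2: (10,2.5)→(14.5,0)  cross = 10·0 − 14.5·2.5 = -36.2500; (r_i+r_j)·cross = 24.5·-36.2500 = -888.1250
edge 3: (14.5,0)→(16,2.5)  cross = 14.5·2.5 − 16·0 = 36.2500; (r_i+r_j)·cross = 30.5·36.2500 = 1105.6250
edge 4: (16,2.5)→(16,33.5)  cross = 16·33.5 − 16·2.5 = 496.0000; (r_i+r_j)·cross = 32·496.0000 = 15872.0000
edge 5: (16,33.5)→(5,38.5)  cross = 16·38.5 − 5·33.5 = 448.5000; (r_i+r_j)·cross = 21·448.5000 = 9418.5000
edge 6: (5,38.5)→(2,34.5)  cross = 5·34.5 − 2·38.5 = 95.5000; (r_i+r_j)·cross = 7·95.5000 = 668.5000
Σcross = 768.0000 → A = |Σcross|/2 = 384.0000 mm²
Σ(r_i+r_j)·cross = 23218.5000 → first moment M = |Σ|/6 = 3869.7500
R_c = M/A = 3869.7500/384.0000 = 10.0775 mm
θ = 158° = 2.757620 rad
V = θ·R_c·A = 2.757620·10.0775·384.0000 = 10671.301 mm³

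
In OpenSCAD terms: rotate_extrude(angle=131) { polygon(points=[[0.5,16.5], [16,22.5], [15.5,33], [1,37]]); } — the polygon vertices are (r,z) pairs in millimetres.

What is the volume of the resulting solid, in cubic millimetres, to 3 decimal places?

Profile (r,z), 4 vertices: (0.5,16.5) (16,22.5) (15.5,33) (1,37)
edge 0: (0.5,16.5)→(16,22.5)  cross = 0.5·22.5 − 16·16.5 = -252.7500; (r_i+r_j)·cross = 16.5·-252.7500 = -4170.3750
edge 1: (16,22.5)→(15.5,33)  cross = 16·33 − 15.5·22.5 = 179.2500; (r_i+r_j)·cross = 31.5·179.2500 = 5646.3750
edge 2: (15.5,33)→(1,37)  cross = 15.5·37 − 1·33 = 540.5000; (r_i+r_j)·cross = 16.5·540.5000 = 8918.2500
edge 3: (1,37)→(0.5,16.5)  cross = 1·16.5 − 0.5·37 = -2.0000; (r_i+r_j)·cross = 1.5·-2.0000 = -3.0000
Σcross = 465.0000 → A = |Σcross|/2 = 232.5000 mm²
Σ(r_i+r_j)·cross = 10391.2500 → first moment M = |Σ|/6 = 1731.8750
R_c = M/A = 1731.8750/232.5000 = 7.4489 mm
θ = 131° = 2.286381 rad
V = θ·R_c·A = 2.286381·7.4489·232.5000 = 3959.727 mm³

Volume = 3959.727 mm³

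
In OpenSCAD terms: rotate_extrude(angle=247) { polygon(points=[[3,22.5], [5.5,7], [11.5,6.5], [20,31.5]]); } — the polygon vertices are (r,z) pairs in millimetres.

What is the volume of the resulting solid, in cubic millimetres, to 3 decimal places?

Volume = 9957.068 mm³

Profile (r,z), 4 vertices: (3,22.5) (5.5,7) (11.5,6.5) (20,31.5)
edge 0: (3,22.5)→(5.5,7)  cross = 3·7 − 5.5·22.5 = -102.7500; (r_i+r_j)·cross = 8.5·-102.7500 = -873.3750
edge 1: (5.5,7)→(11.5,6.5)  cross = 5.5·6.5 − 11.5·7 = -44.7500; (r_i+r_j)·cross = 17·-44.7500 = -760.7500
edge 2: (11.5,6.5)→(20,31.5)  cross = 11.5·31.5 − 20·6.5 = 232.2500; (r_i+r_j)·cross = 31.5·232.2500 = 7315.8750
edge 3: (20,31.5)→(3,22.5)  cross = 20·22.5 − 3·31.5 = 355.5000; (r_i+r_j)·cross = 23·355.5000 = 8176.5000
Σcross = 440.2500 → A = |Σcross|/2 = 220.1250 mm²
Σ(r_i+r_j)·cross = 13858.2500 → first moment M = |Σ|/6 = 2309.7083
R_c = M/A = 2309.7083/220.1250 = 10.4927 mm
θ = 247° = 4.310963 rad
V = θ·R_c·A = 4.310963·10.4927·220.1250 = 9957.068 mm³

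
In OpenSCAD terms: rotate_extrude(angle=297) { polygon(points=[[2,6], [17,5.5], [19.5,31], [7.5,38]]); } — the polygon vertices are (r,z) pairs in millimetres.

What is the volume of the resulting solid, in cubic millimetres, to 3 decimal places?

Profile (r,z), 4 vertices: (2,6) (17,5.5) (19.5,31) (7.5,38)
edge 0: (2,6)→(17,5.5)  cross = 2·5.5 − 17·6 = -91.0000; (r_i+r_j)·cross = 19·-91.0000 = -1729.0000
edge 1: (17,5.5)→(19.5,31)  cross = 17·31 − 19.5·5.5 = 419.7500; (r_i+r_j)·cross = 36.5·419.7500 = 15320.8750
edge 2: (19.5,31)→(7.5,38)  cross = 19.5·38 − 7.5·31 = 508.5000; (r_i+r_j)·cross = 27·508.5000 = 13729.5000
edge 3: (7.5,38)→(2,6)  cross = 7.5·6 − 2·38 = -31.0000; (r_i+r_j)·cross = 9.5·-31.0000 = -294.5000
Σcross = 806.2500 → A = |Σcross|/2 = 403.1250 mm²
Σ(r_i+r_j)·cross = 27026.8750 → first moment M = |Σ|/6 = 4504.4792
R_c = M/A = 4504.4792/403.1250 = 11.1739 mm
θ = 297° = 5.183628 rad
V = θ·R_c·A = 5.183628·11.1739·403.1250 = 23349.544 mm³

Volume = 23349.544 mm³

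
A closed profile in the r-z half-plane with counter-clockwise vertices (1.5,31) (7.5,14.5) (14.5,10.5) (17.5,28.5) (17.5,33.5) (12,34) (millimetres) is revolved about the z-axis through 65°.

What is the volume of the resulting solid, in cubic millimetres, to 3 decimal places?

Volume = 2957.879 mm³

Profile (r,z), 6 vertices: (1.5,31) (7.5,14.5) (14.5,10.5) (17.5,28.5) (17.5,33.5) (12,34)
edge 0: (1.5,31)→(7.5,14.5)  cross = 1.5·14.5 − 7.5·31 = -210.7500; (r_i+r_j)·cross = 9·-210.7500 = -1896.7500
edge 1: (7.5,14.5)→(14.5,10.5)  cross = 7.5·10.5 − 14.5·14.5 = -131.5000; (r_i+r_j)·cross = 22·-131.5000 = -2893.0000
edge 2: (14.5,10.5)→(17.5,28.5)  cross = 14.5·28.5 − 17.5·10.5 = 229.5000; (r_i+r_j)·cross = 32·229.5000 = 7344.0000
edge 3: (17.5,28.5)→(17.5,33.5)  cross = 17.5·33.5 − 17.5·28.5 = 87.5000; (r_i+r_j)·cross = 35·87.5000 = 3062.5000
edge 4: (17.5,33.5)→(12,34)  cross = 17.5·34 − 12·33.5 = 193.0000; (r_i+r_j)·cross = 29.5·193.0000 = 5693.5000
edge 5: (12,34)→(1.5,31)  cross = 12·31 − 1.5·34 = 321.0000; (r_i+r_j)·cross = 13.5·321.0000 = 4333.5000
Σcross = 488.7500 → A = |Σcross|/2 = 244.3750 mm²
Σ(r_i+r_j)·cross = 15643.7500 → first moment M = |Σ|/6 = 2607.2917
R_c = M/A = 2607.2917/244.3750 = 10.6692 mm
θ = 65° = 1.134464 rad
V = θ·R_c·A = 1.134464·10.6692·244.3750 = 2957.879 mm³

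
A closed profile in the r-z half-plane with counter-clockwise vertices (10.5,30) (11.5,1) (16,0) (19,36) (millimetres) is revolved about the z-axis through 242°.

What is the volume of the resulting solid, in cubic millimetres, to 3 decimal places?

Profile (r,z), 4 vertices: (10.5,30) (11.5,1) (16,0) (19,36)
edge 0: (10.5,30)→(11.5,1)  cross = 10.5·1 − 11.5·30 = -334.5000; (r_i+r_j)·cross = 22·-334.5000 = -7359.0000
edge 1: (11.5,1)→(16,0)  cross = 11.5·0 − 16·1 = -16.0000; (r_i+r_j)·cross = 27.5·-16.0000 = -440.0000
edge 2: (16,0)→(19,36)  cross = 16·36 − 19·0 = 576.0000; (r_i+r_j)·cross = 35·576.0000 = 20160.0000
edge 3: (19,36)→(10.5,30)  cross = 19·30 − 10.5·36 = 192.0000; (r_i+r_j)·cross = 29.5·192.0000 = 5664.0000
Σcross = 417.5000 → A = |Σcross|/2 = 208.7500 mm²
Σ(r_i+r_j)·cross = 18025.0000 → first moment M = |Σ|/6 = 3004.1667
R_c = M/A = 3004.1667/208.7500 = 14.3912 mm
θ = 242° = 4.223697 rad
V = θ·R_c·A = 4.223697·14.3912·208.7500 = 12688.689 mm³

Volume = 12688.689 mm³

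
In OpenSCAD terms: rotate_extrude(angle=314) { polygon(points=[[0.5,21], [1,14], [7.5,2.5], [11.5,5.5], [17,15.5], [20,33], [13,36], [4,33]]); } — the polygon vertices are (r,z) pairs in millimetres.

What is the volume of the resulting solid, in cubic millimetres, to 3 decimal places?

Volume = 23564.865 mm³

Profile (r,z), 8 vertices: (0.5,21) (1,14) (7.5,2.5) (11.5,5.5) (17,15.5) (20,33) (13,36) (4,33)
edge 0: (0.5,21)→(1,14)  cross = 0.5·14 − 1·21 = -14.0000; (r_i+r_j)·cross = 1.5·-14.0000 = -21.0000
edge 1: (1,14)→(7.5,2.5)  cross = 1·2.5 − 7.5·14 = -102.5000; (r_i+r_j)·cross = 8.5·-102.5000 = -871.2500
edge 2: (7.5,2.5)→(11.5,5.5)  cross = 7.5·5.5 − 11.5·2.5 = 12.5000; (r_i+r_j)·cross = 19·12.5000 = 237.5000
edge 3: (11.5,5.5)→(17,15.5)  cross = 11.5·15.5 − 17·5.5 = 84.7500; (r_i+r_j)·cross = 28.5·84.7500 = 2415.3750
edge 4: (17,15.5)→(20,33)  cross = 17·33 − 20·15.5 = 251.0000; (r_i+r_j)·cross = 37·251.0000 = 9287.0000
edge 5: (20,33)→(13,36)  cross = 20·36 − 13·33 = 291.0000; (r_i+r_j)·cross = 33·291.0000 = 9603.0000
edge 6: (13,36)→(4,33)  cross = 13·33 − 4·36 = 285.0000; (r_i+r_j)·cross = 17·285.0000 = 4845.0000
edge 7: (4,33)→(0.5,21)  cross = 4·21 − 0.5·33 = 67.5000; (r_i+r_j)·cross = 4.5·67.5000 = 303.7500
Σcross = 875.2500 → A = |Σcross|/2 = 437.6250 mm²
Σ(r_i+r_j)·cross = 25799.3750 → first moment M = |Σ|/6 = 4299.8958
R_c = M/A = 4299.8958/437.6250 = 9.8255 mm
θ = 314° = 5.480334 rad
V = θ·R_c·A = 5.480334·9.8255·437.6250 = 23564.865 mm³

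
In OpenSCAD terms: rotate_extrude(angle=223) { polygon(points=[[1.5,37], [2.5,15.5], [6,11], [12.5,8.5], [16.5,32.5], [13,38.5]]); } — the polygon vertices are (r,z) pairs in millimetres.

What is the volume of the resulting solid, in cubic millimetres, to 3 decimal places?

Profile (r,z), 6 vertices: (1.5,37) (2.5,15.5) (6,11) (12.5,8.5) (16.5,32.5) (13,38.5)
edge 0: (1.5,37)→(2.5,15.5)  cross = 1.5·15.5 − 2.5·37 = -69.2500; (r_i+r_j)·cross = 4·-69.2500 = -277.0000
edge 1: (2.5,15.5)→(6,11)  cross = 2.5·11 − 6·15.5 = -65.5000; (r_i+r_j)·cross = 8.5·-65.5000 = -556.7500
edge 2: (6,11)→(12.5,8.5)  cross = 6·8.5 − 12.5·11 = -86.5000; (r_i+r_j)·cross = 18.5·-86.5000 = -1600.2500
edge 3: (12.5,8.5)→(16.5,32.5)  cross = 12.5·32.5 − 16.5·8.5 = 266.0000; (r_i+r_j)·cross = 29·266.0000 = 7714.0000
edge 4: (16.5,32.5)→(13,38.5)  cross = 16.5·38.5 − 13·32.5 = 212.7500; (r_i+r_j)·cross = 29.5·212.7500 = 6276.1250
edge 5: (13,38.5)→(1.5,37)  cross = 13·37 − 1.5·38.5 = 423.2500; (r_i+r_j)·cross = 14.5·423.2500 = 6137.1250
Σcross = 680.7500 → A = |Σcross|/2 = 340.3750 mm²
Σ(r_i+r_j)·cross = 17693.2500 → first moment M = |Σ|/6 = 2948.8750
R_c = M/A = 2948.8750/340.3750 = 8.6636 mm
θ = 223° = 3.892084 rad
V = θ·R_c·A = 3.892084·8.6636·340.3750 = 11477.270 mm³

Volume = 11477.270 mm³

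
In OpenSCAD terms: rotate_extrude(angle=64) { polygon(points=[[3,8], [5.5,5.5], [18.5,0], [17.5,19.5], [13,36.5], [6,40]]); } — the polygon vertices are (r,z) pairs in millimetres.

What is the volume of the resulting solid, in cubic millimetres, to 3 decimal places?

Volume = 5051.192 mm³

Profile (r,z), 6 vertices: (3,8) (5.5,5.5) (18.5,0) (17.5,19.5) (13,36.5) (6,40)
edge 0: (3,8)→(5.5,5.5)  cross = 3·5.5 − 5.5·8 = -27.5000; (r_i+r_j)·cross = 8.5·-27.5000 = -233.7500
edge 1: (5.5,5.5)→(18.5,0)  cross = 5.5·0 − 18.5·5.5 = -101.7500; (r_i+r_j)·cross = 24·-101.7500 = -2442.0000
edge 2: (18.5,0)→(17.5,19.5)  cross = 18.5·19.5 − 17.5·0 = 360.7500; (r_i+r_j)·cross = 36·360.7500 = 12987.0000
edge 3: (17.5,19.5)→(13,36.5)  cross = 17.5·36.5 − 13·19.5 = 385.2500; (r_i+r_j)·cross = 30.5·385.2500 = 11750.1250
edge 4: (13,36.5)→(6,40)  cross = 13·40 − 6·36.5 = 301.0000; (r_i+r_j)·cross = 19·301.0000 = 5719.0000
edge 5: (6,40)→(3,8)  cross = 6·8 − 3·40 = -72.0000; (r_i+r_j)·cross = 9·-72.0000 = -648.0000
Σcross = 845.7500 → A = |Σcross|/2 = 422.8750 mm²
Σ(r_i+r_j)·cross = 27132.3750 → first moment M = |Σ|/6 = 4522.0625
R_c = M/A = 4522.0625/422.8750 = 10.6936 mm
θ = 64° = 1.117011 rad
V = θ·R_c·A = 1.117011·10.6936·422.8750 = 5051.192 mm³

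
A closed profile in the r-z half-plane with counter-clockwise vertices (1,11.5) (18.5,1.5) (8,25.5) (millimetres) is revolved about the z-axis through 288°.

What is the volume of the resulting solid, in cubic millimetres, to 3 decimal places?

Volume = 7257.079 mm³

Profile (r,z), 3 vertices: (1,11.5) (18.5,1.5) (8,25.5)
edge 0: (1,11.5)→(18.5,1.5)  cross = 1·1.5 − 18.5·11.5 = -211.2500; (r_i+r_j)·cross = 19.5·-211.2500 = -4119.3750
edge 1: (18.5,1.5)→(8,25.5)  cross = 18.5·25.5 − 8·1.5 = 459.7500; (r_i+r_j)·cross = 26.5·459.7500 = 12183.3750
edge 2: (8,25.5)→(1,11.5)  cross = 8·11.5 − 1·25.5 = 66.5000; (r_i+r_j)·cross = 9·66.5000 = 598.5000
Σcross = 315.0000 → A = |Σcross|/2 = 157.5000 mm²
Σ(r_i+r_j)·cross = 8662.5000 → first moment M = |Σ|/6 = 1443.7500
R_c = M/A = 1443.7500/157.5000 = 9.1667 mm
θ = 288° = 5.026548 rad
V = θ·R_c·A = 5.026548·9.1667·157.5000 = 7257.079 mm³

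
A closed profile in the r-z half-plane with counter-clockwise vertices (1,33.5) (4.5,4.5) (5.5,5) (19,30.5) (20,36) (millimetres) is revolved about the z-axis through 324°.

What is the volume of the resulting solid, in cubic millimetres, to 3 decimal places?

Profile (r,z), 5 vertices: (1,33.5) (4.5,4.5) (5.5,5) (19,30.5) (20,36)
edge 0: (1,33.5)→(4.5,4.5)  cross = 1·4.5 − 4.5·33.5 = -146.2500; (r_i+r_j)·cross = 5.5·-146.2500 = -804.3750
edge 1: (4.5,4.5)→(5.5,5)  cross = 4.5·5 − 5.5·4.5 = -2.2500; (r_i+r_j)·cross = 10·-2.2500 = -22.5000
edge 2: (5.5,5)→(19,30.5)  cross = 5.5·30.5 − 19·5 = 72.7500; (r_i+r_j)·cross = 24.5·72.7500 = 1782.3750
edge 3: (19,30.5)→(20,36)  cross = 19·36 − 20·30.5 = 74.0000; (r_i+r_j)·cross = 39·74.0000 = 2886.0000
edge 4: (20,36)→(1,33.5)  cross = 20·33.5 − 1·36 = 634.0000; (r_i+r_j)·cross = 21·634.0000 = 13314.0000
Σcross = 632.2500 → A = |Σcross|/2 = 316.1250 mm²
Σ(r_i+r_j)·cross = 17155.5000 → first moment M = |Σ|/6 = 2859.2500
R_c = M/A = 2859.2500/316.1250 = 9.0447 mm
θ = 324° = 5.654867 rad
V = θ·R_c·A = 5.654867·9.0447·316.1250 = 16168.678 mm³

Volume = 16168.678 mm³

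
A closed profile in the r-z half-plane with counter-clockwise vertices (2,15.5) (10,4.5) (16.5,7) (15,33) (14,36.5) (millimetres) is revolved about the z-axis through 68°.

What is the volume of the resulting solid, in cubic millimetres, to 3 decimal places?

Volume = 3315.813 mm³

Profile (r,z), 5 vertices: (2,15.5) (10,4.5) (16.5,7) (15,33) (14,36.5)
edge 0: (2,15.5)→(10,4.5)  cross = 2·4.5 − 10·15.5 = -146.0000; (r_i+r_j)·cross = 12·-146.0000 = -1752.0000
edge 1: (10,4.5)→(16.5,7)  cross = 10·7 − 16.5·4.5 = -4.2500; (r_i+r_j)·cross = 26.5·-4.2500 = -112.6250
edge 2: (16.5,7)→(15,33)  cross = 16.5·33 − 15·7 = 439.5000; (r_i+r_j)·cross = 31.5·439.5000 = 13844.2500
edge 3: (15,33)→(14,36.5)  cross = 15·36.5 − 14·33 = 85.5000; (r_i+r_j)·cross = 29·85.5000 = 2479.5000
edge 4: (14,36.5)→(2,15.5)  cross = 14·15.5 − 2·36.5 = 144.0000; (r_i+r_j)·cross = 16·144.0000 = 2304.0000
Σcross = 518.7500 → A = |Σcross|/2 = 259.3750 mm²
Σ(r_i+r_j)·cross = 16763.1250 → first moment M = |Σ|/6 = 2793.8542
R_c = M/A = 2793.8542/259.3750 = 10.7715 mm
θ = 68° = 1.186824 rad
V = θ·R_c·A = 1.186824·10.7715·259.3750 = 3315.813 mm³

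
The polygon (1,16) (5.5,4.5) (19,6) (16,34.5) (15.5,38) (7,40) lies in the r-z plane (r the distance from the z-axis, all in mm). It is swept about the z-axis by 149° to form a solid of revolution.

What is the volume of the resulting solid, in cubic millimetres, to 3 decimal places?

Profile (r,z), 6 vertices: (1,16) (5.5,4.5) (19,6) (16,34.5) (15.5,38) (7,40)
edge 0: (1,16)→(5.5,4.5)  cross = 1·4.5 − 5.5·16 = -83.5000; (r_i+r_j)·cross = 6.5·-83.5000 = -542.7500
edge 1: (5.5,4.5)→(19,6)  cross = 5.5·6 − 19·4.5 = -52.5000; (r_i+r_j)·cross = 24.5·-52.5000 = -1286.2500
edge 2: (19,6)→(16,34.5)  cross = 19·34.5 − 16·6 = 559.5000; (r_i+r_j)·cross = 35·559.5000 = 19582.5000
edge 3: (16,34.5)→(15.5,38)  cross = 16·38 − 15.5·34.5 = 73.2500; (r_i+r_j)·cross = 31.5·73.2500 = 2307.3750
edge 4: (15.5,38)→(7,40)  cross = 15.5·40 − 7·38 = 354.0000; (r_i+r_j)·cross = 22.5·354.0000 = 7965.0000
edge 5: (7,40)→(1,16)  cross = 7·16 − 1·40 = 72.0000; (r_i+r_j)·cross = 8·72.0000 = 576.0000
Σcross = 922.7500 → A = |Σcross|/2 = 461.3750 mm²
Σ(r_i+r_j)·cross = 28601.8750 → first moment M = |Σ|/6 = 4766.9792
R_c = M/A = 4766.9792/461.3750 = 10.3321 mm
θ = 149° = 2.600541 rad
V = θ·R_c·A = 2.600541·10.3321·461.3750 = 12396.723 mm³

Volume = 12396.723 mm³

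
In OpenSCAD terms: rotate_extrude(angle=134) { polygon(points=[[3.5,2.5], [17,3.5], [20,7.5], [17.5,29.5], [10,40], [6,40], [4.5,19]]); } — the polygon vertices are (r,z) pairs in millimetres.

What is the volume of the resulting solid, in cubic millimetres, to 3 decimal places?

Profile (r,z), 7 vertices: (3.5,2.5) (17,3.5) (20,7.5) (17.5,29.5) (10,40) (6,40) (4.5,19)
edge 0: (3.5,2.5)→(17,3.5)  cross = 3.5·3.5 − 17·2.5 = -30.2500; (r_i+r_j)·cross = 20.5·-30.2500 = -620.1250
edge 1: (17,3.5)→(20,7.5)  cross = 17·7.5 − 20·3.5 = 57.5000; (r_i+r_j)·cross = 37·57.5000 = 2127.5000
edge 2: (20,7.5)→(17.5,29.5)  cross = 20·29.5 − 17.5·7.5 = 458.7500; (r_i+r_j)·cross = 37.5·458.7500 = 17203.1250
edge 3: (17.5,29.5)→(10,40)  cross = 17.5·40 − 10·29.5 = 405.0000; (r_i+r_j)·cross = 27.5·405.0000 = 11137.5000
edge 4: (10,40)→(6,40)  cross = 10·40 − 6·40 = 160.0000; (r_i+r_j)·cross = 16·160.0000 = 2560.0000
edge 5: (6,40)→(4.5,19)  cross = 6·19 − 4.5·40 = -66.0000; (r_i+r_j)·cross = 10.5·-66.0000 = -693.0000
edge 6: (4.5,19)→(3.5,2.5)  cross = 4.5·2.5 − 3.5·19 = -55.2500; (r_i+r_j)·cross = 8·-55.2500 = -442.0000
Σcross = 929.7500 → A = |Σcross|/2 = 464.8750 mm²
Σ(r_i+r_j)·cross = 31273.0000 → first moment M = |Σ|/6 = 5212.1667
R_c = M/A = 5212.1667/464.8750 = 11.2120 mm
θ = 134° = 2.338741 rad
V = θ·R_c·A = 2.338741·11.2120·464.8750 = 12189.909 mm³

Volume = 12189.909 mm³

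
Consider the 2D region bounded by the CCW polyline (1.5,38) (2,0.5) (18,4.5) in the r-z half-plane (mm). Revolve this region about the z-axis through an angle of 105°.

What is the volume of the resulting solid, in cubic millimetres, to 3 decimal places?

Volume = 3953.214 mm³

Profile (r,z), 3 vertices: (1.5,38) (2,0.5) (18,4.5)
edge 0: (1.5,38)→(2,0.5)  cross = 1.5·0.5 − 2·38 = -75.2500; (r_i+r_j)·cross = 3.5·-75.2500 = -263.3750
edge 1: (2,0.5)→(18,4.5)  cross = 2·4.5 − 18·0.5 = 0.0000; (r_i+r_j)·cross = 20·0.0000 = 0.0000
edge 2: (18,4.5)→(1.5,38)  cross = 18·38 − 1.5·4.5 = 677.2500; (r_i+r_j)·cross = 19.5·677.2500 = 13206.3750
Σcross = 602.0000 → A = |Σcross|/2 = 301.0000 mm²
Σ(r_i+r_j)·cross = 12943.0000 → first moment M = |Σ|/6 = 2157.1667
R_c = M/A = 2157.1667/301.0000 = 7.1667 mm
θ = 105° = 1.832596 rad
V = θ·R_c·A = 1.832596·7.1667·301.0000 = 3953.214 mm³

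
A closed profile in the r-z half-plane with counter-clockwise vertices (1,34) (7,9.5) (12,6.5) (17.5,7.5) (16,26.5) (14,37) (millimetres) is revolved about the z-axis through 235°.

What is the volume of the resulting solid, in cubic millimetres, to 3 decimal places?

Profile (r,z), 6 vertices: (1,34) (7,9.5) (12,6.5) (17.5,7.5) (16,26.5) (14,37)
edge 0: (1,34)→(7,9.5)  cross = 1·9.5 − 7·34 = -228.5000; (r_i+r_j)·cross = 8·-228.5000 = -1828.0000
edge 1: (7,9.5)→(12,6.5)  cross = 7·6.5 − 12·9.5 = -68.5000; (r_i+r_j)·cross = 19·-68.5000 = -1301.5000
edge 2: (12,6.5)→(17.5,7.5)  cross = 12·7.5 − 17.5·6.5 = -23.7500; (r_i+r_j)·cross = 29.5·-23.7500 = -700.6250
edge 3: (17.5,7.5)→(16,26.5)  cross = 17.5·26.5 − 16·7.5 = 343.7500; (r_i+r_j)·cross = 33.5·343.7500 = 11515.6250
edge 4: (16,26.5)→(14,37)  cross = 16·37 − 14·26.5 = 221.0000; (r_i+r_j)·cross = 30·221.0000 = 6630.0000
edge 5: (14,37)→(1,34)  cross = 14·34 − 1·37 = 439.0000; (r_i+r_j)·cross = 15·439.0000 = 6585.0000
Σcross = 683.0000 → A = |Σcross|/2 = 341.5000 mm²
Σ(r_i+r_j)·cross = 20900.5000 → first moment M = |Σ|/6 = 3483.4167
R_c = M/A = 3483.4167/341.5000 = 10.2003 mm
θ = 235° = 4.101524 rad
V = θ·R_c·A = 4.101524·10.2003·341.5000 = 14287.316 mm³

Volume = 14287.316 mm³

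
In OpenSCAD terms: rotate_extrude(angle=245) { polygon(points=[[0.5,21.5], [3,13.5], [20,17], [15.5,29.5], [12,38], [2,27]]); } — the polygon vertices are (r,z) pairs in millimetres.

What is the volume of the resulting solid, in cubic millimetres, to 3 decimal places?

Volume = 11659.292 mm³

Profile (r,z), 6 vertices: (0.5,21.5) (3,13.5) (20,17) (15.5,29.5) (12,38) (2,27)
edge 0: (0.5,21.5)→(3,13.5)  cross = 0.5·13.5 − 3·21.5 = -57.7500; (r_i+r_j)·cross = 3.5·-57.7500 = -202.1250
edge 1: (3,13.5)→(20,17)  cross = 3·17 − 20·13.5 = -219.0000; (r_i+r_j)·cross = 23·-219.0000 = -5037.0000
edge 2: (20,17)→(15.5,29.5)  cross = 20·29.5 − 15.5·17 = 326.5000; (r_i+r_j)·cross = 35.5·326.5000 = 11590.7500
edge 3: (15.5,29.5)→(12,38)  cross = 15.5·38 − 12·29.5 = 235.0000; (r_i+r_j)·cross = 27.5·235.0000 = 6462.5000
edge 4: (12,38)→(2,27)  cross = 12·27 − 2·38 = 248.0000; (r_i+r_j)·cross = 14·248.0000 = 3472.0000
edge 5: (2,27)→(0.5,21.5)  cross = 2·21.5 − 0.5·27 = 29.5000; (r_i+r_j)·cross = 2.5·29.5000 = 73.7500
Σcross = 562.2500 → A = |Σcross|/2 = 281.1250 mm²
Σ(r_i+r_j)·cross = 16359.8750 → first moment M = |Σ|/6 = 2726.6458
R_c = M/A = 2726.6458/281.1250 = 9.6991 mm
θ = 245° = 4.276057 rad
V = θ·R_c·A = 4.276057·9.6991·281.1250 = 11659.292 mm³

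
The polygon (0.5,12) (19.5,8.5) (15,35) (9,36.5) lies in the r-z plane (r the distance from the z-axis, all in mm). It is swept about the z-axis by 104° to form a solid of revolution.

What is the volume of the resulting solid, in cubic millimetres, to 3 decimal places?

Volume = 6348.498 mm³

Profile (r,z), 4 vertices: (0.5,12) (19.5,8.5) (15,35) (9,36.5)
edge 0: (0.5,12)→(19.5,8.5)  cross = 0.5·8.5 − 19.5·12 = -229.7500; (r_i+r_j)·cross = 20·-229.7500 = -4595.0000
edge 1: (19.5,8.5)→(15,35)  cross = 19.5·35 − 15·8.5 = 555.0000; (r_i+r_j)·cross = 34.5·555.0000 = 19147.5000
edge 2: (15,35)→(9,36.5)  cross = 15·36.5 − 9·35 = 232.5000; (r_i+r_j)·cross = 24·232.5000 = 5580.0000
edge 3: (9,36.5)→(0.5,12)  cross = 9·12 − 0.5·36.5 = 89.7500; (r_i+r_j)·cross = 9.5·89.7500 = 852.6250
Σcross = 647.5000 → A = |Σcross|/2 = 323.7500 mm²
Σ(r_i+r_j)·cross = 20985.1250 → first moment M = |Σ|/6 = 3497.5208
R_c = M/A = 3497.5208/323.7500 = 10.8032 mm
θ = 104° = 1.815142 rad
V = θ·R_c·A = 1.815142·10.8032·323.7500 = 6348.498 mm³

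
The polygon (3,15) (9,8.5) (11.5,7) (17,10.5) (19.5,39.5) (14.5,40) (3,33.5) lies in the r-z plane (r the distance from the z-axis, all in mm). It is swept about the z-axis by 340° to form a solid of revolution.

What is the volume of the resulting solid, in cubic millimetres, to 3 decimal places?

Volume = 27864.647 mm³

Profile (r,z), 7 vertices: (3,15) (9,8.5) (11.5,7) (17,10.5) (19.5,39.5) (14.5,40) (3,33.5)
edge 0: (3,15)→(9,8.5)  cross = 3·8.5 − 9·15 = -109.5000; (r_i+r_j)·cross = 12·-109.5000 = -1314.0000
edge 1: (9,8.5)→(11.5,7)  cross = 9·7 − 11.5·8.5 = -34.7500; (r_i+r_j)·cross = 20.5·-34.7500 = -712.3750
edge 2: (11.5,7)→(17,10.5)  cross = 11.5·10.5 − 17·7 = 1.7500; (r_i+r_j)·cross = 28.5·1.7500 = 49.8750
edge 3: (17,10.5)→(19.5,39.5)  cross = 17·39.5 − 19.5·10.5 = 466.7500; (r_i+r_j)·cross = 36.5·466.7500 = 17036.3750
edge 4: (19.5,39.5)→(14.5,40)  cross = 19.5·40 − 14.5·39.5 = 207.2500; (r_i+r_j)·cross = 34·207.2500 = 7046.5000
edge 5: (14.5,40)→(3,33.5)  cross = 14.5·33.5 − 3·40 = 365.7500; (r_i+r_j)·cross = 17.5·365.7500 = 6400.6250
edge 6: (3,33.5)→(3,15)  cross = 3·15 − 3·33.5 = -55.5000; (r_i+r_j)·cross = 6·-55.5000 = -333.0000
Σcross = 841.7500 → A = |Σcross|/2 = 420.8750 mm²
Σ(r_i+r_j)·cross = 28174.0000 → first moment M = |Σ|/6 = 4695.6667
R_c = M/A = 4695.6667/420.8750 = 11.1569 mm
θ = 340° = 5.934119 rad
V = θ·R_c·A = 5.934119·11.1569·420.8750 = 27864.647 mm³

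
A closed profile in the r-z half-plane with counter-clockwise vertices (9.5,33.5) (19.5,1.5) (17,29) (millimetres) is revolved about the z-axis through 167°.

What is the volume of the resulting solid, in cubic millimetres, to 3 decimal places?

Profile (r,z), 3 vertices: (9.5,33.5) (19.5,1.5) (17,29)
edge 0: (9.5,33.5)→(19.5,1.5)  cross = 9.5·1.5 − 19.5·33.5 = -639.0000; (r_i+r_j)·cross = 29·-639.0000 = -18531.0000
edge 1: (19.5,1.5)→(17,29)  cross = 19.5·29 − 17·1.5 = 540.0000; (r_i+r_j)·cross = 36.5·540.0000 = 19710.0000
edge 2: (17,29)→(9.5,33.5)  cross = 17·33.5 − 9.5·29 = 294.0000; (r_i+r_j)·cross = 26.5·294.0000 = 7791.0000
Σcross = 195.0000 → A = |Σcross|/2 = 97.5000 mm²
Σ(r_i+r_j)·cross = 8970.0000 → first moment M = |Σ|/6 = 1495.0000
R_c = M/A = 1495.0000/97.5000 = 15.3333 mm
θ = 167° = 2.914700 rad
V = θ·R_c·A = 2.914700·15.3333·97.5000 = 4357.476 mm³

Volume = 4357.476 mm³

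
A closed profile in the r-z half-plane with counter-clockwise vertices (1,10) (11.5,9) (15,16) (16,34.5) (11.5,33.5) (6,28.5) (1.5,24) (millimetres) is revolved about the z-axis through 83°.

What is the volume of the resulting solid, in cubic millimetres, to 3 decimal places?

Volume = 3588.813 mm³

Profile (r,z), 7 vertices: (1,10) (11.5,9) (15,16) (16,34.5) (11.5,33.5) (6,28.5) (1.5,24)
edge 0: (1,10)→(11.5,9)  cross = 1·9 − 11.5·10 = -106.0000; (r_i+r_j)·cross = 12.5·-106.0000 = -1325.0000
edge 1: (11.5,9)→(15,16)  cross = 11.5·16 − 15·9 = 49.0000; (r_i+r_j)·cross = 26.5·49.0000 = 1298.5000
edge 2: (15,16)→(16,34.5)  cross = 15·34.5 − 16·16 = 261.5000; (r_i+r_j)·cross = 31·261.5000 = 8106.5000
edge 3: (16,34.5)→(11.5,33.5)  cross = 16·33.5 − 11.5·34.5 = 139.2500; (r_i+r_j)·cross = 27.5·139.2500 = 3829.3750
edge 4: (11.5,33.5)→(6,28.5)  cross = 11.5·28.5 − 6·33.5 = 126.7500; (r_i+r_j)·cross = 17.5·126.7500 = 2218.1250
edge 5: (6,28.5)→(1.5,24)  cross = 6·24 − 1.5·28.5 = 101.2500; (r_i+r_j)·cross = 7.5·101.2500 = 759.3750
edge 6: (1.5,24)→(1,10)  cross = 1.5·10 − 1·24 = -9.0000; (r_i+r_j)·cross = 2.5·-9.0000 = -22.5000
Σcross = 562.7500 → A = |Σcross|/2 = 281.3750 mm²
Σ(r_i+r_j)·cross = 14864.3750 → first moment M = |Σ|/6 = 2477.3958
R_c = M/A = 2477.3958/281.3750 = 8.8046 mm
θ = 83° = 1.448623 rad
V = θ·R_c·A = 1.448623·8.8046·281.3750 = 3588.813 mm³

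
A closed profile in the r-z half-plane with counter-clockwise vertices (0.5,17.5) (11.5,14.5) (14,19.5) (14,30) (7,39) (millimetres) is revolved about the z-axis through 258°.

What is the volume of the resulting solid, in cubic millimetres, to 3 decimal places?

Profile (r,z), 5 vertices: (0.5,17.5) (11.5,14.5) (14,19.5) (14,30) (7,39)
edge 0: (0.5,17.5)→(11.5,14.5)  cross = 0.5·14.5 − 11.5·17.5 = -194.0000; (r_i+r_j)·cross = 12·-194.0000 = -2328.0000
edge 1: (11.5,14.5)→(14,19.5)  cross = 11.5·19.5 − 14·14.5 = 21.2500; (r_i+r_j)·cross = 25.5·21.2500 = 541.8750
edge 2: (14,19.5)→(14,30)  cross = 14·30 − 14·19.5 = 147.0000; (r_i+r_j)·cross = 28·147.0000 = 4116.0000
edge 3: (14,30)→(7,39)  cross = 14·39 − 7·30 = 336.0000; (r_i+r_j)·cross = 21·336.0000 = 7056.0000
edge 4: (7,39)→(0.5,17.5)  cross = 7·17.5 − 0.5·39 = 103.0000; (r_i+r_j)·cross = 7.5·103.0000 = 772.5000
Σcross = 413.2500 → A = |Σcross|/2 = 206.6250 mm²
Σ(r_i+r_j)·cross = 10158.3750 → first moment M = |Σ|/6 = 1693.0625
R_c = M/A = 1693.0625/206.6250 = 8.1939 mm
θ = 258° = 4.502949 rad
V = θ·R_c·A = 4.502949·8.1939·206.6250 = 7623.775 mm³

Volume = 7623.775 mm³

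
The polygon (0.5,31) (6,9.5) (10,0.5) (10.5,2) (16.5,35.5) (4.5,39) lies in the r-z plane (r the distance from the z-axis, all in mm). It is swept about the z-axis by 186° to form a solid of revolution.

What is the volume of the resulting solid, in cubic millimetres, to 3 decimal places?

Volume = 9513.995 mm³

Profile (r,z), 6 vertices: (0.5,31) (6,9.5) (10,0.5) (10.5,2) (16.5,35.5) (4.5,39)
edge 0: (0.5,31)→(6,9.5)  cross = 0.5·9.5 − 6·31 = -181.2500; (r_i+r_j)·cross = 6.5·-181.2500 = -1178.1250
edge 1: (6,9.5)→(10,0.5)  cross = 6·0.5 − 10·9.5 = -92.0000; (r_i+r_j)·cross = 16·-92.0000 = -1472.0000
edge 2: (10,0.5)→(10.5,2)  cross = 10·2 − 10.5·0.5 = 14.7500; (r_i+r_j)·cross = 20.5·14.7500 = 302.3750
edge 3: (10.5,2)→(16.5,35.5)  cross = 10.5·35.5 − 16.5·2 = 339.7500; (r_i+r_j)·cross = 27·339.7500 = 9173.2500
edge 4: (16.5,35.5)→(4.5,39)  cross = 16.5·39 − 4.5·35.5 = 483.7500; (r_i+r_j)·cross = 21·483.7500 = 10158.7500
edge 5: (4.5,39)→(0.5,31)  cross = 4.5·31 − 0.5·39 = 120.0000; (r_i+r_j)·cross = 5·120.0000 = 600.0000
Σcross = 685.0000 → A = |Σcross|/2 = 342.5000 mm²
Σ(r_i+r_j)·cross = 17584.2500 → first moment M = |Σ|/6 = 2930.7083
R_c = M/A = 2930.7083/342.5000 = 8.5568 mm
θ = 186° = 3.246312 rad
V = θ·R_c·A = 3.246312·8.5568·342.5000 = 9513.995 mm³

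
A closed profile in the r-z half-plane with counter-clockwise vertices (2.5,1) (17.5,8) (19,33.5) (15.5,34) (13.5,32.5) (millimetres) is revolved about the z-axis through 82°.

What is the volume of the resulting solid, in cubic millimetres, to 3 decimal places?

Volume = 4886.670 mm³

Profile (r,z), 5 vertices: (2.5,1) (17.5,8) (19,33.5) (15.5,34) (13.5,32.5)
edge 0: (2.5,1)→(17.5,8)  cross = 2.5·8 − 17.5·1 = 2.5000; (r_i+r_j)·cross = 20·2.5000 = 50.0000
edge 1: (17.5,8)→(19,33.5)  cross = 17.5·33.5 − 19·8 = 434.2500; (r_i+r_j)·cross = 36.5·434.2500 = 15850.1250
edge 2: (19,33.5)→(15.5,34)  cross = 19·34 − 15.5·33.5 = 126.7500; (r_i+r_j)·cross = 34.5·126.7500 = 4372.8750
edge 3: (15.5,34)→(13.5,32.5)  cross = 15.5·32.5 − 13.5·34 = 44.7500; (r_i+r_j)·cross = 29·44.7500 = 1297.7500
edge 4: (13.5,32.5)→(2.5,1)  cross = 13.5·1 − 2.5·32.5 = -67.7500; (r_i+r_j)·cross = 16·-67.7500 = -1084.0000
Σcross = 540.5000 → A = |Σcross|/2 = 270.2500 mm²
Σ(r_i+r_j)·cross = 20486.7500 → first moment M = |Σ|/6 = 3414.4583
R_c = M/A = 3414.4583/270.2500 = 12.6344 mm
θ = 82° = 1.431170 rad
V = θ·R_c·A = 1.431170·12.6344·270.2500 = 4886.670 mm³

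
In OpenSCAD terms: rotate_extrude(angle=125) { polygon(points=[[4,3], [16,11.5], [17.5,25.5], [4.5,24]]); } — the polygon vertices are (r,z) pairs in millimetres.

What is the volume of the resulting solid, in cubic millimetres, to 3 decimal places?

Volume = 4690.709 mm³

Profile (r,z), 4 vertices: (4,3) (16,11.5) (17.5,25.5) (4.5,24)
edge 0: (4,3)→(16,11.5)  cross = 4·11.5 − 16·3 = -2.0000; (r_i+r_j)·cross = 20·-2.0000 = -40.0000
edge 1: (16,11.5)→(17.5,25.5)  cross = 16·25.5 − 17.5·11.5 = 206.7500; (r_i+r_j)·cross = 33.5·206.7500 = 6926.1250
edge 2: (17.5,25.5)→(4.5,24)  cross = 17.5·24 − 4.5·25.5 = 305.2500; (r_i+r_j)·cross = 22·305.2500 = 6715.5000
edge 3: (4.5,24)→(4,3)  cross = 4.5·3 − 4·24 = -82.5000; (r_i+r_j)·cross = 8.5·-82.5000 = -701.2500
Σcross = 427.5000 → A = |Σcross|/2 = 213.7500 mm²
Σ(r_i+r_j)·cross = 12900.3750 → first moment M = |Σ|/6 = 2150.0625
R_c = M/A = 2150.0625/213.7500 = 10.0588 mm
θ = 125° = 2.181662 rad
V = θ·R_c·A = 2.181662·10.0588·213.7500 = 4690.709 mm³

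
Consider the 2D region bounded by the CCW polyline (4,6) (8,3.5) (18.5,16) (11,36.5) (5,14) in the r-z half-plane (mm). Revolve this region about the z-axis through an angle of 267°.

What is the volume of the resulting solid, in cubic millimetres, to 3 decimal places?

Volume = 11887.734 mm³

Profile (r,z), 5 vertices: (4,6) (8,3.5) (18.5,16) (11,36.5) (5,14)
edge 0: (4,6)→(8,3.5)  cross = 4·3.5 − 8·6 = -34.0000; (r_i+r_j)·cross = 12·-34.0000 = -408.0000
edge 1: (8,3.5)→(18.5,16)  cross = 8·16 − 18.5·3.5 = 63.2500; (r_i+r_j)·cross = 26.5·63.2500 = 1676.1250
edge 2: (18.5,16)→(11,36.5)  cross = 18.5·36.5 − 11·16 = 499.2500; (r_i+r_j)·cross = 29.5·499.2500 = 14727.8750
edge 3: (11,36.5)→(5,14)  cross = 11·14 − 5·36.5 = -28.5000; (r_i+r_j)·cross = 16·-28.5000 = -456.0000
edge 4: (5,14)→(4,6)  cross = 5·6 − 4·14 = -26.0000; (r_i+r_j)·cross = 9·-26.0000 = -234.0000
Σcross = 474.0000 → A = |Σcross|/2 = 237.0000 mm²
Σ(r_i+r_j)·cross = 15306.0000 → first moment M = |Σ|/6 = 2551.0000
R_c = M/A = 2551.0000/237.0000 = 10.7637 mm
θ = 267° = 4.660029 rad
V = θ·R_c·A = 4.660029·10.7637·237.0000 = 11887.734 mm³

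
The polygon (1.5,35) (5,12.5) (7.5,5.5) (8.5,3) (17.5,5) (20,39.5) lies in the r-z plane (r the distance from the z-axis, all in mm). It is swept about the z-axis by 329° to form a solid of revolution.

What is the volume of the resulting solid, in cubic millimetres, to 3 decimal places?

Profile (r,z), 6 vertices: (1.5,35) (5,12.5) (7.5,5.5) (8.5,3) (17.5,5) (20,39.5)
edge 0: (1.5,35)→(5,12.5)  cross = 1.5·12.5 − 5·35 = -156.2500; (r_i+r_j)·cross = 6.5·-156.2500 = -1015.6250
edge 1: (5,12.5)→(7.5,5.5)  cross = 5·5.5 − 7.5·12.5 = -66.2500; (r_i+r_j)·cross = 12.5·-66.2500 = -828.1250
edge 2: (7.5,5.5)→(8.5,3)  cross = 7.5·3 − 8.5·5.5 = -24.2500; (r_i+r_j)·cross = 16·-24.2500 = -388.0000
edge 3: (8.5,3)→(17.5,5)  cross = 8.5·5 − 17.5·3 = -10.0000; (r_i+r_j)·cross = 26·-10.0000 = -260.0000
edge 4: (17.5,5)→(20,39.5)  cross = 17.5·39.5 − 20·5 = 591.2500; (r_i+r_j)·cross = 37.5·591.2500 = 22171.8750
edge 5: (20,39.5)→(1.5,35)  cross = 20·35 − 1.5·39.5 = 640.7500; (r_i+r_j)·cross = 21.5·640.7500 = 13776.1250
Σcross = 975.2500 → A = |Σcross|/2 = 487.6250 mm²
Σ(r_i+r_j)·cross = 33456.2500 → first moment M = |Σ|/6 = 5576.0417
R_c = M/A = 5576.0417/487.6250 = 11.4351 mm
θ = 329° = 5.742133 rad
V = θ·R_c·A = 5.742133·11.4351·487.6250 = 32018.374 mm³

Volume = 32018.374 mm³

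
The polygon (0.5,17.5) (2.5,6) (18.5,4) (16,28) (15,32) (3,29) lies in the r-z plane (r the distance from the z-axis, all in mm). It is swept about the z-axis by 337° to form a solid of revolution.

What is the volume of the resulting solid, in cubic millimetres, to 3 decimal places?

Volume = 22063.215 mm³

Profile (r,z), 6 vertices: (0.5,17.5) (2.5,6) (18.5,4) (16,28) (15,32) (3,29)
edge 0: (0.5,17.5)→(2.5,6)  cross = 0.5·6 − 2.5·17.5 = -40.7500; (r_i+r_j)·cross = 3·-40.7500 = -122.2500
edge 1: (2.5,6)→(18.5,4)  cross = 2.5·4 − 18.5·6 = -101.0000; (r_i+r_j)·cross = 21·-101.0000 = -2121.0000
edge 2: (18.5,4)→(16,28)  cross = 18.5·28 − 16·4 = 454.0000; (r_i+r_j)·cross = 34.5·454.0000 = 15663.0000
edge 3: (16,28)→(15,32)  cross = 16·32 − 15·28 = 92.0000; (r_i+r_j)·cross = 31·92.0000 = 2852.0000
edge 4: (15,32)→(3,29)  cross = 15·29 − 3·32 = 339.0000; (r_i+r_j)·cross = 18·339.0000 = 6102.0000
edge 5: (3,29)→(0.5,17.5)  cross = 3·17.5 − 0.5·29 = 38.0000; (r_i+r_j)·cross = 3.5·38.0000 = 133.0000
Σcross = 781.2500 → A = |Σcross|/2 = 390.6250 mm²
Σ(r_i+r_j)·cross = 22506.7500 → first moment M = |Σ|/6 = 3751.1250
R_c = M/A = 3751.1250/390.6250 = 9.6029 mm
θ = 337° = 5.881760 rad
V = θ·R_c·A = 5.881760·9.6029·390.6250 = 22063.215 mm³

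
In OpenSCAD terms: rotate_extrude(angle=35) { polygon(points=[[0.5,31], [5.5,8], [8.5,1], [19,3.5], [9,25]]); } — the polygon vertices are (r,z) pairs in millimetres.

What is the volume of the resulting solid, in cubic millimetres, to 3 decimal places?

Volume = 1361.351 mm³

Profile (r,z), 5 vertices: (0.5,31) (5.5,8) (8.5,1) (19,3.5) (9,25)
edge 0: (0.5,31)→(5.5,8)  cross = 0.5·8 − 5.5·31 = -166.5000; (r_i+r_j)·cross = 6·-166.5000 = -999.0000
edge 1: (5.5,8)→(8.5,1)  cross = 5.5·1 − 8.5·8 = -62.5000; (r_i+r_j)·cross = 14·-62.5000 = -875.0000
edge 2: (8.5,1)→(19,3.5)  cross = 8.5·3.5 − 19·1 = 10.7500; (r_i+r_j)·cross = 27.5·10.7500 = 295.6250
edge 3: (19,3.5)→(9,25)  cross = 19·25 − 9·3.5 = 443.5000; (r_i+r_j)·cross = 28·443.5000 = 12418.0000
edge 4: (9,25)→(0.5,31)  cross = 9·31 − 0.5·25 = 266.5000; (r_i+r_j)·cross = 9.5·266.5000 = 2531.7500
Σcross = 491.7500 → A = |Σcross|/2 = 245.8750 mm²
Σ(r_i+r_j)·cross = 13371.3750 → first moment M = |Σ|/6 = 2228.5625
R_c = M/A = 2228.5625/245.8750 = 9.0638 mm
θ = 35° = 0.610865 rad
V = θ·R_c·A = 0.610865·9.0638·245.8750 = 1361.351 mm³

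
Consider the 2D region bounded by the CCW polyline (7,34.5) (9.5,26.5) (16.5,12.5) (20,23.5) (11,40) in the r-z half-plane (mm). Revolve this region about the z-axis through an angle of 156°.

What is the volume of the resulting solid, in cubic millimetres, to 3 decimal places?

Volume = 5888.889 mm³

Profile (r,z), 5 vertices: (7,34.5) (9.5,26.5) (16.5,12.5) (20,23.5) (11,40)
edge 0: (7,34.5)→(9.5,26.5)  cross = 7·26.5 − 9.5·34.5 = -142.2500; (r_i+r_j)·cross = 16.5·-142.2500 = -2347.1250
edge 1: (9.5,26.5)→(16.5,12.5)  cross = 9.5·12.5 − 16.5·26.5 = -318.5000; (r_i+r_j)·cross = 26·-318.5000 = -8281.0000
edge 2: (16.5,12.5)→(20,23.5)  cross = 16.5·23.5 − 20·12.5 = 137.7500; (r_i+r_j)·cross = 36.5·137.7500 = 5027.8750
edge 3: (20,23.5)→(11,40)  cross = 20·40 − 11·23.5 = 541.5000; (r_i+r_j)·cross = 31·541.5000 = 16786.5000
edge 4: (11,40)→(7,34.5)  cross = 11·34.5 − 7·40 = 99.5000; (r_i+r_j)·cross = 18·99.5000 = 1791.0000
Σcross = 318.0000 → A = |Σcross|/2 = 159.0000 mm²
Σ(r_i+r_j)·cross = 12977.2500 → first moment M = |Σ|/6 = 2162.8750
R_c = M/A = 2162.8750/159.0000 = 13.6030 mm
θ = 156° = 2.722714 rad
V = θ·R_c·A = 2.722714·13.6030·159.0000 = 5888.889 mm³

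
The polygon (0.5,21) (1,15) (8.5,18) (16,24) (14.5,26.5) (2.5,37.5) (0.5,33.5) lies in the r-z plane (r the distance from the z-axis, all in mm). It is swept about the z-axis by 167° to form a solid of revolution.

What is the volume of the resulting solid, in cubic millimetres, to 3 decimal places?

Volume = 3646.168 mm³

Profile (r,z), 7 vertices: (0.5,21) (1,15) (8.5,18) (16,24) (14.5,26.5) (2.5,37.5) (0.5,33.5)
edge 0: (0.5,21)→(1,15)  cross = 0.5·15 − 1·21 = -13.5000; (r_i+r_j)·cross = 1.5·-13.5000 = -20.2500
edge 1: (1,15)→(8.5,18)  cross = 1·18 − 8.5·15 = -109.5000; (r_i+r_j)·cross = 9.5·-109.5000 = -1040.2500
edge 2: (8.5,18)→(16,24)  cross = 8.5·24 − 16·18 = -84.0000; (r_i+r_j)·cross = 24.5·-84.0000 = -2058.0000
edge 3: (16,24)→(14.5,26.5)  cross = 16·26.5 − 14.5·24 = 76.0000; (r_i+r_j)·cross = 30.5·76.0000 = 2318.0000
edge 4: (14.5,26.5)→(2.5,37.5)  cross = 14.5·37.5 − 2.5·26.5 = 477.5000; (r_i+r_j)·cross = 17·477.5000 = 8117.5000
edge 5: (2.5,37.5)→(0.5,33.5)  cross = 2.5·33.5 − 0.5·37.5 = 65.0000; (r_i+r_j)·cross = 3·65.0000 = 195.0000
edge 6: (0.5,33.5)→(0.5,21)  cross = 0.5·21 − 0.5·33.5 = -6.2500; (r_i+r_j)·cross = 1·-6.2500 = -6.2500
Σcross = 405.2500 → A = |Σcross|/2 = 202.6250 mm²
Σ(r_i+r_j)·cross = 7505.7500 → first moment M = |Σ|/6 = 1250.9583
R_c = M/A = 1250.9583/202.6250 = 6.1738 mm
θ = 167° = 2.914700 rad
V = θ·R_c·A = 2.914700·6.1738·202.6250 = 3646.168 mm³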